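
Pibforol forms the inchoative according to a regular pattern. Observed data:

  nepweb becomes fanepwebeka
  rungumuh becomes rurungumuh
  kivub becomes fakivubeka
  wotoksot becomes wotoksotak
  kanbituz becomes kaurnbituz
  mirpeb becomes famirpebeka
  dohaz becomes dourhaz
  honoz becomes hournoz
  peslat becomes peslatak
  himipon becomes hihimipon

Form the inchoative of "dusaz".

duursaz

kivub and kanbituz both have last vowel 'u' yet inflect differently (fakivubeka, kaurnbituz), so the last vowel is not what conditions the rule; the final letter is.
"dusaz" ends in -z. The stems ending in -z (kanbituz → kaurnbituz, dohaz → dourhaz, honoz → hournoz) insert -ur- after the first vowel.
So dusaz → duursaz.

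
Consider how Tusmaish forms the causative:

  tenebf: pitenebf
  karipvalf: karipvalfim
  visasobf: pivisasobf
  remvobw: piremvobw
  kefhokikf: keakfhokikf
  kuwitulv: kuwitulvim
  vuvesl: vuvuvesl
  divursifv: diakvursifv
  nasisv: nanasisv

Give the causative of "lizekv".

visasobf and karipvalf both end in -f yet inflect differently (pivisasobf, karipvalfim), so the final letter is not what conditions the rule; the second-to-last letter is.
"lizekv" has second-to-last letter 'k'. The one such stem in the data (kefhokikf → keakfhokikf) inserts -ak- after the first vowel (as does divursifv), so the same rule applies.
So lizekv → liakzekv.

liakzekv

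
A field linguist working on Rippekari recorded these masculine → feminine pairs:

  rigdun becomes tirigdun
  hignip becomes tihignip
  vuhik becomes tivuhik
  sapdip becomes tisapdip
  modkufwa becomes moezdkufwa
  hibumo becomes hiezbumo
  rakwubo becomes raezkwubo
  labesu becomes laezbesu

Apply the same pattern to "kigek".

tikigek

"kigek" ends in a consonant. The stems ending in a consonant (rigdun → tirigdun, hignip → tihignip, vuhik → tivuhik) add the prefix ti-.
So kigek → tikigek.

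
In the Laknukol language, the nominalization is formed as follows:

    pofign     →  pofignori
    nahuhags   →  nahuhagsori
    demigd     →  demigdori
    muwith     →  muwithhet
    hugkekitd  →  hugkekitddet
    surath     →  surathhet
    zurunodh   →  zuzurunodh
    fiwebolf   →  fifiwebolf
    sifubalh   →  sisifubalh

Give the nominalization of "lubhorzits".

demigd and hugkekitd both end in -d yet inflect differently (demigdori, hugkekitddet), so the final letter is not what conditions the rule; the second-to-last letter is.
"lubhorzits" has second-to-last letter 't'. The stems whose second-to-last letter is 't' (muwith → muwithhet, hugkekitd → hugkekitddet, surath → surathhet) double the final consonant and add -et.
So lubhorzits → lubhorzitsset.

lubhorzitsset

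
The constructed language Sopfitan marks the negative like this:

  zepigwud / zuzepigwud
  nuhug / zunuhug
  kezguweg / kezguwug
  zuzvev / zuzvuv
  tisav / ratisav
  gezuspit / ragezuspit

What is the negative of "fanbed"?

nuhug and kezguweg both end in -g yet inflect differently (zunuhug, kezguwug), so the final letter is not what conditions the rule; the last vowel is.
"fanbed" has last vowel 'e'. The stems whose last vowel is 'e' (kezguweg → kezguwug, zuzvev → zuzvuv) change the last vowel to 'u'.
The other patterns: stems whose last vowel is 'u' add the prefix zu-; stems whose last vowel is 'a' or 'i' add the prefix ra-.
So fanbed → fanbud.

fanbud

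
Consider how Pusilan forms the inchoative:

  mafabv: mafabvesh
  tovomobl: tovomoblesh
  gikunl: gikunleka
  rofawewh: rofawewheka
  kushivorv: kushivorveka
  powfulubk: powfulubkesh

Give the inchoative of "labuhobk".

labuhobkesh

"labuhobk" has second-to-last letter 'b'. The stems whose second-to-last letter is 'b' (powfulubk → powfulubkesh, mafabv → mafabvesh, tovomobl → tovomoblesh) add -esh.
The other pattern: stems whose second-to-last letter is 'n', 'r' or 'w' add -eka.
So labuhobk → labuhobkesh.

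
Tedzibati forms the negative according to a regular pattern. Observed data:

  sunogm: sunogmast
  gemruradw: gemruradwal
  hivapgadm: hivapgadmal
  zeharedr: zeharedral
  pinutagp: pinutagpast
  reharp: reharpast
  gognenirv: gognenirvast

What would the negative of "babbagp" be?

babbagpast

"babbagp" has second-to-last letter 'g'. The stems whose second-to-last letter is 'g' (pinutagp → pinutagpast, sunogm → sunogmast) add -ast.
The other pattern: stems whose second-to-last letter is 'd' add -al.
So babbagp → babbagpast.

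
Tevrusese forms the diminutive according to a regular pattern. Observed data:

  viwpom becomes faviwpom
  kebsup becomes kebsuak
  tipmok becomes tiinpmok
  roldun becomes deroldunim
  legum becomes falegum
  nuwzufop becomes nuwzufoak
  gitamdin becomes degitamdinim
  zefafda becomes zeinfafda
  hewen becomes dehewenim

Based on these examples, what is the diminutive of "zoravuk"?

zoinravuk

"zoravuk" ends in -k. The one such stem in the data (tipmok → tiinpmok) inserts -in- after the first vowel (as does zefafda), so the same rule applies.
The other patterns: stems ending in -m add the prefix fa-; stems ending in -p drop the final letter and add -ak; stems ending in -n add de- … -im around the stem.
So zoravuk → zoinravuk.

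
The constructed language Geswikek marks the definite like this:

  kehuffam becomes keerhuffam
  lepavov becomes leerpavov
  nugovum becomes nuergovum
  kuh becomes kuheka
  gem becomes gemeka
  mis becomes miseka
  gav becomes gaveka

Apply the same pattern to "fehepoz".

kehuffam and gem both end in -m yet inflect differently (keerhuffam, gemeka), so the final letter is not what conditions the rule; the number of vowels is.
"fehepoz" has 3 vowels. The stems with 3 vowels (kehuffam → keerhuffam, lepavov → leerpavov, nugovum → nuergovum) insert -er- after the first vowel.
So fehepoz → feerhepoz.

feerhepoz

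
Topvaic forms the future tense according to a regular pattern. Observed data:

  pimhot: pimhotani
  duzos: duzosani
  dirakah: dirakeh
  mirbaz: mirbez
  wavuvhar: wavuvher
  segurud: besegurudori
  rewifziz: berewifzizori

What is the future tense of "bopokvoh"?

bopokvohani

"bopokvoh" has last vowel 'o'. The stems whose last vowel is 'o' (pimhot → pimhotani, duzos → duzosani) add -ani.
So bopokvoh → bopokvohani.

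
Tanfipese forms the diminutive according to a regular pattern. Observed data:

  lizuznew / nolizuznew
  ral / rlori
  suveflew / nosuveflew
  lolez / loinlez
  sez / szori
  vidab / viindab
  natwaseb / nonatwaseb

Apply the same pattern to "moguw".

moinguw

sez and lolez both end in -z yet inflect differently (szori, loinlez), so the final letter is not what conditions the rule; the number of vowels is.
"moguw" has 2 vowels. The stems with 2 vowels (vidab → viindab, lolez → loinlez) insert -in- after the first vowel.
The other patterns: stems with 1 vowel delete the last vowel and add -ori; stems with 3 vowels add the prefix no-.
So moguw → moinguw.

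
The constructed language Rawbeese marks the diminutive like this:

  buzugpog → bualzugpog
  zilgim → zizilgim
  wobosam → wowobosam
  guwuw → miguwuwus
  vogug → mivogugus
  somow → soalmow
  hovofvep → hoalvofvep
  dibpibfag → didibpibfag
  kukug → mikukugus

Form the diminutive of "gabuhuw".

dibpibfag and vogug both end in -g yet inflect differently (didibpibfag, mivogugus), so the final letter is not what conditions the rule; the last vowel is.
"gabuhuw" has last vowel 'u'. The stems whose last vowel is 'u' (guwuw → miguwuwus, vogug → mivogugus, kukug → mikukugus) add mi- … -us around the stem.
The other patterns: stems whose last vowel is 'a' or 'i' repeat the first consonant+vowel as a prefix; stems whose last vowel is 'e' or 'o' insert -al- after the first vowel.
So gabuhuw → migabuhuwus.

migabuhuwus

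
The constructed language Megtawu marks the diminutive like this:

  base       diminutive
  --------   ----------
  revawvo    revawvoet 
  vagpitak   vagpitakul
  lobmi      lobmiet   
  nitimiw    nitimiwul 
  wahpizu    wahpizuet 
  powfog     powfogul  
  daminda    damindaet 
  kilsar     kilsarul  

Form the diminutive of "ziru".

ziruet

"ziru" ends in a vowel. The stems ending in a vowel (revawvo → revawvoet, lobmi → lobmiet, daminda → damindaet) add -et.
So ziru → ziruet.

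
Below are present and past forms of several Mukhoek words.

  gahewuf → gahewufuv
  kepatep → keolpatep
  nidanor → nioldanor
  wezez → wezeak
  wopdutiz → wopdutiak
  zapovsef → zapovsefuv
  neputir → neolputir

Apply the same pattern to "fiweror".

zapovsef and wezez both have last vowel 'e' yet inflect differently (zapovsefuv, wezeak), so the last vowel is not what conditions the rule; the final letter is.
"fiweror" ends in -r. The stems ending in -r (neputir → neolputir, nidanor → nioldanor) insert -ol- after the first vowel.
The other patterns: stems ending in -f add -uv; stems ending in -z drop the final letter and add -ak.
So fiweror → fiolweror.

fiolweror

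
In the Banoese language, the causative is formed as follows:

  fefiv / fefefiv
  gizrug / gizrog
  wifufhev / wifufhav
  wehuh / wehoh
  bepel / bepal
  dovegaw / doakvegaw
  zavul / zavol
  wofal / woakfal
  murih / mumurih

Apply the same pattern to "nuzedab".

murih and wehuh both end in -h yet inflect differently (mumurih, wehoh), so the final letter is not what conditions the rule; the last vowel is.
"nuzedab" has last vowel 'a'. The stems whose last vowel is 'a' (wofal → woakfal, dovegaw → doakvegaw) insert -ak- after the first vowel.
The other patterns: stems whose last vowel is 'i' repeat the first consonant+vowel as a prefix; stems whose last vowel is 'u' change the last vowel to 'o'; stems whose last vowel is 'e' change the last vowel to 'a'.
So nuzedab → nuakzedab.

nuakzedab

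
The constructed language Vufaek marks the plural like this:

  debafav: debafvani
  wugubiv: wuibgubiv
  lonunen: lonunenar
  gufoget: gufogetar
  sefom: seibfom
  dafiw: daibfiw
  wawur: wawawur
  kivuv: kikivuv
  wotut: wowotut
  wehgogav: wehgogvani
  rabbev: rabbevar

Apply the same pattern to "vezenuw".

vevezenuw

kivuv and rabbev both end in -v yet inflect differently (kikivuv, rabbevar), so the final letter is not what conditions the rule; the last vowel is.
"vezenuw" has last vowel 'u'. The stems whose last vowel is 'u' (kivuv → kikivuv, wawur → wawawur, wotut → wowotut) repeat the first consonant+vowel as a prefix.
The other patterns: stems whose last vowel is 'e' add -ar; stems whose last vowel is 'a' delete the last vowel and add -ani; stems whose last vowel is 'i' or 'o' insert -ib- after the first vowel.
So vezenuw → vevezenuw.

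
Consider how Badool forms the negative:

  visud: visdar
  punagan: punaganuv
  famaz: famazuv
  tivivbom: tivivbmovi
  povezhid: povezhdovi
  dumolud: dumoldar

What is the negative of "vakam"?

vakamuv

visud and povezhid both end in -d yet inflect differently (visdar, povezhdovi), so the final letter is not what conditions the rule; the last vowel is.
"vakam" has last vowel 'a'. The stems whose last vowel is 'a' (punagan → punaganuv, famaz → famazuv) add -uv.
The other patterns: stems whose last vowel is 'u' delete the last vowel and add -ar; stems whose last vowel is 'i' or 'o' delete the last vowel and add -ovi.
So vakam → vakamuv.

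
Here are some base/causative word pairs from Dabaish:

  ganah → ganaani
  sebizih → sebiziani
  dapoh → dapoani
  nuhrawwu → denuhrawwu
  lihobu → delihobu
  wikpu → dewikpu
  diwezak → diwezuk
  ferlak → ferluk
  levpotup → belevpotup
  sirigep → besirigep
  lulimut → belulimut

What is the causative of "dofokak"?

"dofokak" ends in -k. The stems ending in -k (diwezak → diwezuk, ferlak → ferluk) change the last vowel to 'u'.
The other patterns: stems ending in -h drop the final letter and add -ani; stems ending in -u add the prefix de-; stems ending in -p or -t add the prefix be-.
So dofokak → dofokuk.

dofokuk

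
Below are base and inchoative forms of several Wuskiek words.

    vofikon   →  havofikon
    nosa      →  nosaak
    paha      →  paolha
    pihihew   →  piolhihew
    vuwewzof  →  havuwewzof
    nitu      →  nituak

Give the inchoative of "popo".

poolpo

paha and nosa both end in -a yet inflect differently (paolha, nosaak), so the final letter is not what conditions the rule; the first letter is.
"popo" begins with p-. The stems beginning with p- (paha → paolha, pihihew → piolhihew) insert -ol- after the first vowel.
The other patterns: stems beginning with n- add -ak; stems beginning with v- add the prefix ha-.
So popo → poolpo.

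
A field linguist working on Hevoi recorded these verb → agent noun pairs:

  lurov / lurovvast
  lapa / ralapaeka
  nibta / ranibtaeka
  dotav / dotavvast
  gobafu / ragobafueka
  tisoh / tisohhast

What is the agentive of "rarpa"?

lapa and dotav both have last vowel 'a' yet inflect differently (ralapaeka, dotavvast), so the last vowel is not what conditions the rule; whether the stem ends in a vowel or a consonant is.
"rarpa" ends in a vowel. The stems ending in a vowel (lapa → ralapaeka, nibta → ranibtaeka, gobafu → ragobafueka) add ra- … -eka around the stem.
The other pattern: stems ending in a consonant double the final consonant and add -ast.
So rarpa → rararpaeka.

rararpaeka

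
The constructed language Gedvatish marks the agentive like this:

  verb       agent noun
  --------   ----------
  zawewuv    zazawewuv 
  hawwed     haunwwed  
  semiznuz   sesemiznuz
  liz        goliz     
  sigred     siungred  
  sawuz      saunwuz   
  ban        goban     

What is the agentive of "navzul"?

"navzul" has 2 vowels. The stems with 2 vowels (sawuz → saunwuz, sigred → siungred, hawwed → haunwwed) insert -un- after the first vowel.
So navzul → naunvzul.

naunvzul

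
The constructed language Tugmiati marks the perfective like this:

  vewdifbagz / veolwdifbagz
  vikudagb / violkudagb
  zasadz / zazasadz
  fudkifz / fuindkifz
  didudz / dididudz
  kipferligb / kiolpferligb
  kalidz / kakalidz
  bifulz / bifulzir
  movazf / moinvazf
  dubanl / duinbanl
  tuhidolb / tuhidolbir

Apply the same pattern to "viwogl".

"viwogl" has second-to-last letter 'g'. The stems whose second-to-last letter is 'g' (vewdifbagz → veolwdifbagz, vikudagb → violkudagb, kipferligb → kiolpferligb) insert -ol- after the first vowel.
The other patterns: stems whose second-to-last letter is 'l' add -ir; stems whose second-to-last letter is 'd' repeat the first consonant+vowel as a prefix; stems whose second-to-last letter is 'f', 'n' or 'z' insert -in- after the first vowel.
So viwogl → violwogl.

violwogl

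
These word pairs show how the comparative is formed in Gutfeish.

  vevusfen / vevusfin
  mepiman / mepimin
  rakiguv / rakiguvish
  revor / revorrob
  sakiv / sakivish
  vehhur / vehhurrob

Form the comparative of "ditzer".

vehhur and rakiguv both have last vowel 'u' yet inflect differently (vehhurrob, rakiguvish), so the last vowel is not what conditions the rule; the final letter is.
"ditzer" ends in -r. The stems ending in -r (vehhur → vehhurrob, revor → revorrob) double the final consonant and add -ob.
The other patterns: stems ending in -n change the last vowel to 'i'; stems ending in -v add -ish.
So ditzer → ditzerrob.

ditzerrob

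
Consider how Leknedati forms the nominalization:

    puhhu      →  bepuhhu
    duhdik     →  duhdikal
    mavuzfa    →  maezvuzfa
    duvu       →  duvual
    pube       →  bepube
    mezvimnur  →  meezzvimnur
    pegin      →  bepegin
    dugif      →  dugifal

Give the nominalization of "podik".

bepodik

puhhu and duvu both end in -u yet inflect differently (bepuhhu, duvual), so the final letter is not what conditions the rule; the first letter is.
"podik" begins with p-. The stems beginning with p- (pegin → bepegin, pube → bepube, puhhu → bepuhhu) add the prefix be-.
So podik → bepodik.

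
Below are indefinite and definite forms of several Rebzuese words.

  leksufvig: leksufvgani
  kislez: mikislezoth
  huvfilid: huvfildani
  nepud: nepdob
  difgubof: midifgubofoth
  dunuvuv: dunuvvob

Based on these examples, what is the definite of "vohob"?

nepud and huvfilid both end in -d yet inflect differently (nepdob, huvfildani), so the final letter is not what conditions the rule; the last vowel is.
"vohob" has last vowel 'o'. The one such stem in the data (difgubof → midifgubofoth) adds mi- … -oth around the stem, so the same rule applies.
So vohob → mivohoboth.

mivohoboth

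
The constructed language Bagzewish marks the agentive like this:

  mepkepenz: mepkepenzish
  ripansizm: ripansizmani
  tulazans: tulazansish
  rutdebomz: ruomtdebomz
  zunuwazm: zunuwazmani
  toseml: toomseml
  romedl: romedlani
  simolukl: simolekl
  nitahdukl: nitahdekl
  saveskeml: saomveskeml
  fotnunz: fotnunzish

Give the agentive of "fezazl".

rutdebomz and mepkepenz both end in -z yet inflect differently (ruomtdebomz, mepkepenzish), so the final letter is not what conditions the rule; the second-to-last letter is.
"fezazl" has second-to-last letter 'z'. The stems whose second-to-last letter is 'z' (ripansizm → ripansizmani, zunuwazm → zunuwazmani) add -ani.
So fezazl → fezazlani.

fezazlani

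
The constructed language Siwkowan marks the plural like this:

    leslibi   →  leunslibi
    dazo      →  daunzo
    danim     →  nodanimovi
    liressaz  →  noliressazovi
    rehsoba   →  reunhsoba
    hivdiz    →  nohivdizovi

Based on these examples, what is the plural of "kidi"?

kiundi

danim and leslibi both have last vowel 'i' yet inflect differently (nodanimovi, leunslibi), so the last vowel is not what conditions the rule; whether the stem ends in a vowel or a consonant is.
"kidi" ends in a vowel. The stems ending in a vowel (dazo → daunzo, leslibi → leunslibi, rehsoba → reunhsoba) insert -un- after the first vowel.
So kidi → kiundi.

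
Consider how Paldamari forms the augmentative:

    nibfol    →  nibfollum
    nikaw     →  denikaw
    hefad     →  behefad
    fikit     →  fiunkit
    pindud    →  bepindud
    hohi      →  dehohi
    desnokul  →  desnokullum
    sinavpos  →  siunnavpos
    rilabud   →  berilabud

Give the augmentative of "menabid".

"menabid" ends in -d. The stems ending in -d (pindud → bepindud, hefad → behefad, rilabud → berilabud) add the prefix be-.
So menabid → bemenabid.

bemenabid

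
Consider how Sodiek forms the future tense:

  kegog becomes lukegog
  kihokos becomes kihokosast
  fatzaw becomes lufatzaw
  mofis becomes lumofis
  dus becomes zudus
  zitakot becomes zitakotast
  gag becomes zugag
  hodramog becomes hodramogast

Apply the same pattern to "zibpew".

luzibpew

gag and kegog both end in -g yet inflect differently (zugag, lukegog), so the final letter is not what conditions the rule; the number of vowels is.
"zibpew" has 2 vowels. The stems with 2 vowels (kegog → lukegog, fatzaw → lufatzaw, mofis → lumofis) add the prefix lu-.
So zibpew → luzibpew.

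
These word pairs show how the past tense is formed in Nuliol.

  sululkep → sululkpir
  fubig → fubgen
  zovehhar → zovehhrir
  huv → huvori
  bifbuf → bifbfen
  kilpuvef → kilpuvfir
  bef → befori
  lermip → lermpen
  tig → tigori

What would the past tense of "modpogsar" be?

modpogsrir

"modpogsar" has 3 vowels. The stems with 3 vowels (sululkep → sululkpir, zovehhar → zovehhrir, kilpuvef → kilpuvfir) delete the last vowel and add -ir.
So modpogsar → modpogsrir.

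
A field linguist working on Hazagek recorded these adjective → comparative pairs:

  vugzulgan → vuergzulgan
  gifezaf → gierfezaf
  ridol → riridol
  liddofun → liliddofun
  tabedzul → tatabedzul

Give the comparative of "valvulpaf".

vugzulgan and liddofun both end in -n yet inflect differently (vuergzulgan, liliddofun), so the final letter is not what conditions the rule; the last vowel is.
"valvulpaf" has last vowel 'a'. The stems whose last vowel is 'a' (vugzulgan → vuergzulgan, gifezaf → gierfezaf) insert -er- after the first vowel.
So valvulpaf → vaerlvulpaf.

vaerlvulpaf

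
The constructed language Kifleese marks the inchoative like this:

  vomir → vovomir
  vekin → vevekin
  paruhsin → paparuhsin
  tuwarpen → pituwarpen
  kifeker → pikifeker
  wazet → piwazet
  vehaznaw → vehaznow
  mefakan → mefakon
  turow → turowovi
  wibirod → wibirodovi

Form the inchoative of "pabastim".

papabastim

vekin and tuwarpen both end in -n yet inflect differently (vevekin, pituwarpen), so the final letter is not what conditions the rule; the last vowel is.
"pabastim" has last vowel 'i'. The stems whose last vowel is 'i' (vomir → vovomir, vekin → vevekin, paruhsin → paparuhsin) repeat the first consonant+vowel as a prefix.
The other patterns: stems whose last vowel is 'e' add the prefix pi-; stems whose last vowel is 'a' change the last vowel to 'o'; stems whose last vowel is 'o' add -ovi.
So pabastim → papabastim.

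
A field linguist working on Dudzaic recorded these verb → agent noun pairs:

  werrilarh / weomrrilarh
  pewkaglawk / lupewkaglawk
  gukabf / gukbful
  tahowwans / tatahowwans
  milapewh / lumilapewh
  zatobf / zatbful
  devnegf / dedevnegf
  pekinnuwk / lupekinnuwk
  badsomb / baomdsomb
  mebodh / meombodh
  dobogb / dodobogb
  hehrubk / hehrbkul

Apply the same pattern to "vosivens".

vovosivens

"vosivens" has second-to-last letter 'n'. The one such stem in the data (tahowwans → tatahowwans) repeats the first consonant+vowel as a prefix (as do devnegf, dobogb), so the same rule applies.
So vosivens → vovosivens.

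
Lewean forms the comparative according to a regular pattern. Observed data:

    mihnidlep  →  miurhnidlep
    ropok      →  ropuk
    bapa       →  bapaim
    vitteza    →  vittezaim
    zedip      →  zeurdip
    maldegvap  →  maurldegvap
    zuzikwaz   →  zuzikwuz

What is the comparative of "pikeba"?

bapa and maldegvap both have last vowel 'a' yet inflect differently (bapaim, maurldegvap), so the last vowel is not what conditions the rule; the final letter is.
"pikeba" ends in -a. The stems ending in -a (bapa → bapaim, vitteza → vittezaim) add -im.
So pikeba → pikebaim.

pikebaim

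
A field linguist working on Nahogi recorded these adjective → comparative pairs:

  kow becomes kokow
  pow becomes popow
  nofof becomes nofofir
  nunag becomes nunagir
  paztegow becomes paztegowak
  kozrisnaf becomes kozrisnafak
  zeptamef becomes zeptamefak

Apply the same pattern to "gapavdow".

gapavdowak

"gapavdow" has 3 vowels. The stems with 3 vowels (paztegow → paztegowak, kozrisnaf → kozrisnafak, zeptamef → zeptamefak) add -ak.
So gapavdow → gapavdowak.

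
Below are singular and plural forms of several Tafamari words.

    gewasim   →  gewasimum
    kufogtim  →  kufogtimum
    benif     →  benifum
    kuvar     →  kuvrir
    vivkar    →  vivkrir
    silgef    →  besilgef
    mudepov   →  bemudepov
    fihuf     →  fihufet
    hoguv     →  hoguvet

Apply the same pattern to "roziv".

benif and silgef both end in -f yet inflect differently (benifum, besilgef), so the final letter is not what conditions the rule; the last vowel is.
"roziv" has last vowel 'i'. The stems whose last vowel is 'i' (gewasim → gewasimum, kufogtim → kufogtimum, benif → benifum) add -um.
The other patterns: stems whose last vowel is 'a' delete the last vowel and add -ir; stems whose last vowel is 'e' or 'o' add the prefix be-; stems whose last vowel is 'u' add -et.
So roziv → rozivum.

rozivum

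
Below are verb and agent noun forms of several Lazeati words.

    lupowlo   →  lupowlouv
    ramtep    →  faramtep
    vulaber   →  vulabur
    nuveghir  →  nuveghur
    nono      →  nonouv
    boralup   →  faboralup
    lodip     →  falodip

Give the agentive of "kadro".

lodip and nuveghir both have last vowel 'i' yet inflect differently (falodip, nuveghur), so the last vowel is not what conditions the rule; the final letter is.
"kadro" ends in -o. The stems ending in -o (lupowlo → lupowlouv, nono → nonouv) add -uv.
The other patterns: stems ending in -p add the prefix fa-; stems ending in -r change the last vowel to 'u'.
So kadro → kadrouv.

kadrouv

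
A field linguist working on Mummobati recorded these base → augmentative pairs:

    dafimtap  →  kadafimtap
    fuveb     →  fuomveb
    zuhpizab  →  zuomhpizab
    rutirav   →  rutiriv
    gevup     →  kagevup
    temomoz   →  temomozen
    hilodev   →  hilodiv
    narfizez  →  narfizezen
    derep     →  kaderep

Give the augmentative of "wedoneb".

derep and fuveb both have last vowel 'e' yet inflect differently (kaderep, fuomveb), so the last vowel is not what conditions the rule; the final letter is.
"wedoneb" ends in -b. The stems ending in -b (fuveb → fuomveb, zuhpizab → zuomhpizab) insert -om- after the first vowel.
The other patterns: stems ending in -p add the prefix ka-; stems ending in -z add -en; stems ending in -v change the last vowel to 'i'.
So wedoneb → weomdoneb.

weomdoneb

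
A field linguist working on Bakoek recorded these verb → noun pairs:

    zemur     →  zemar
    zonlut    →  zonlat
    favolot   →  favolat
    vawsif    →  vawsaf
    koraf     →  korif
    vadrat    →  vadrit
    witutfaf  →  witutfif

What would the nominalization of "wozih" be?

wozah

vadrat and favolot both end in -t yet inflect differently (vadrit, favolat), so the final letter is not what conditions the rule; the last vowel is.
"wozih" has last vowel 'i'. The one such stem in the data (vawsif → vawsaf) changes the last vowel to 'a' (as do favolot, zonlut), so the same rule applies.
The other pattern: stems whose last vowel is 'a' change the last vowel to 'i'.
So wozih → wozah.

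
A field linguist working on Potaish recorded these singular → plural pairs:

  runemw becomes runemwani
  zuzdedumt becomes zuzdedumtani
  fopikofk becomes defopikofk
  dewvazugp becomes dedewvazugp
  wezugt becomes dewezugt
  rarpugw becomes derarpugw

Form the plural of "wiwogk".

"wiwogk" has second-to-last letter 'g'. The stems whose second-to-last letter is 'g' (dewvazugp → dedewvazugp, wezugt → dewezugt, rarpugw → derarpugw) add the prefix de-.
So wiwogk → dewiwogk.

dewiwogk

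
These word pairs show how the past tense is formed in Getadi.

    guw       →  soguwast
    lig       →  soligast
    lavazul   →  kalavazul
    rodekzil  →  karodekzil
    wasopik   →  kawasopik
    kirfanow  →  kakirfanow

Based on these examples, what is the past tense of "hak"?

guw and kirfanow both end in -w yet inflect differently (soguwast, kakirfanow), so the final letter is not what conditions the rule; the number of vowels is.
"hak" has 1 vowel. The stems with 1 vowel (guw → soguwast, lig → soligast) add so- … -ast around the stem.
So hak → sohakast.

sohakast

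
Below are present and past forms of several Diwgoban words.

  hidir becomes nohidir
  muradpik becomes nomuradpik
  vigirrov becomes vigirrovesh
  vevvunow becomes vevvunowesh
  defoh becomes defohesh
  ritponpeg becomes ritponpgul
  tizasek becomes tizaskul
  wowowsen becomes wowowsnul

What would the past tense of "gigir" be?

"gigir" has last vowel 'i'. The stems whose last vowel is 'i' (hidir → nohidir, muradpik → nomuradpik) add the prefix no-.
The other patterns: stems whose last vowel is 'o' add -esh; stems whose last vowel is 'e' delete the last vowel and add -ul.
So gigir → nogigir.

nogigir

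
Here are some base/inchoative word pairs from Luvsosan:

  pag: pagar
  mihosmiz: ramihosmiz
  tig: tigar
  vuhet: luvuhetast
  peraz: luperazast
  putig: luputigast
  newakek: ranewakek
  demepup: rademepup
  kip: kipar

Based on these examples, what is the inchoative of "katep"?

"katep" has 2 vowels. The stems with 2 vowels (peraz → luperazast, putig → luputigast, vuhet → luvuhetast) add lu- … -ast around the stem.
So katep → lukatepast.

lukatepast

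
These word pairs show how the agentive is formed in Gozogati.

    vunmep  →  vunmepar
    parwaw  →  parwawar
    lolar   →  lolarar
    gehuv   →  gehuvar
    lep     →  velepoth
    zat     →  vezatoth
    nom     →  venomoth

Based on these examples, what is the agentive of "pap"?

vunmep and lep both end in -p yet inflect differently (vunmepar, velepoth), so the final letter is not what conditions the rule; the number of vowels is.
"pap" has 1 vowel. The stems with 1 vowel (lep → velepoth, zat → vezatoth, nom → venomoth) add ve- … -oth around the stem.
The other pattern: stems with 2 vowels add -ar.
So pap → vepapoth.

vepapoth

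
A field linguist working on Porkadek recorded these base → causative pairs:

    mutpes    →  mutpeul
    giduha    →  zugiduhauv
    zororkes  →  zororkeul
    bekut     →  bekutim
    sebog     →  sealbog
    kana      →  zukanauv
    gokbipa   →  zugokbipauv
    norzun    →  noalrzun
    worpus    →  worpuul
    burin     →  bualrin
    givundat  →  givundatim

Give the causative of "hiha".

givundat and gokbipa both have last vowel 'a' yet inflect differently (givundatim, zugokbipauv), so the last vowel is not what conditions the rule; the final letter is.
"hiha" ends in -a. The stems ending in -a (gokbipa → zugokbipauv, kana → zukanauv, giduha → zugiduhauv) add zu- … -uv around the stem.
The other patterns: stems ending in -t add -im; stems ending in -s drop the final letter and add -ul; stems ending in -g or -n insert -al- after the first vowel.
So hiha → zuhihauv.

zuhihauv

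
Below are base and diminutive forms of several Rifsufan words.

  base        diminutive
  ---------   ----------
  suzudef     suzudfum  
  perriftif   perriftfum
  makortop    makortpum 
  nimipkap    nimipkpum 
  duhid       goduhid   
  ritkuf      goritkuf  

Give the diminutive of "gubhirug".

gubhirgum

suzudef and ritkuf both end in -f yet inflect differently (suzudfum, goritkuf), so the final letter is not what conditions the rule; the number of vowels is.
"gubhirug" has 3 vowels. The stems with 3 vowels (suzudef → suzudfum, perriftif → perriftfum, makortop → makortpum) delete the last vowel and add -um.
So gubhirug → gubhirgum.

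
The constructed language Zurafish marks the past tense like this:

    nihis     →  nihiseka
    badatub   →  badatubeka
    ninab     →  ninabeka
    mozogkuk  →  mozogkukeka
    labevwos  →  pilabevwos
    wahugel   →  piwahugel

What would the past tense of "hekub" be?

"hekub" has last vowel 'u'. The stems whose last vowel is 'u' (badatub → badatubeka, mozogkuk → mozogkukeka) add -eka.
So hekub → hekubeka.

hekubeka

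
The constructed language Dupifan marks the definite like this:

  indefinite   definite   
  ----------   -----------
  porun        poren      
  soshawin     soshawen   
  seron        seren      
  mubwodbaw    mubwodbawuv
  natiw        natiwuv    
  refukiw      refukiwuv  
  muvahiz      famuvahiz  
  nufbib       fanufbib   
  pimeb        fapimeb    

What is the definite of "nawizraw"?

nawizrawuv

soshawin and natiw both have last vowel 'i' yet inflect differently (soshawen, natiwuv), so the last vowel is not what conditions the rule; the final letter is.
"nawizraw" ends in -w. The stems ending in -w (mubwodbaw → mubwodbawuv, natiw → natiwuv, refukiw → refukiwuv) add -uv.
So nawizraw → nawizrawuv.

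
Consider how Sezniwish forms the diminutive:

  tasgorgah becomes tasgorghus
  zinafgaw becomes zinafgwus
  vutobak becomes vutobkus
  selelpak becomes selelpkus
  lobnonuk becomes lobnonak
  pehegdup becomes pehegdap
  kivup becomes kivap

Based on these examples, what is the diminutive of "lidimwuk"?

vutobak and lobnonuk both end in -k yet inflect differently (vutobkus, lobnonak), so the final letter is not what conditions the rule; the last vowel is.
"lidimwuk" has last vowel 'u'. The stems whose last vowel is 'u' (lobnonuk → lobnonak, pehegdup → pehegdap, kivup → kivap) change the last vowel to 'a'.
The other pattern: stems whose last vowel is 'a' delete the last vowel and add -us.
So lidimwuk → lidimwak.

lidimwak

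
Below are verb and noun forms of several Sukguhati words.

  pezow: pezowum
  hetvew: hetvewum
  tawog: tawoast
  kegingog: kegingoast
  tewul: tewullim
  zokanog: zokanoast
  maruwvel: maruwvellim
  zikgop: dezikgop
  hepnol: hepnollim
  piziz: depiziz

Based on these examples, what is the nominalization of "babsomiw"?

babsomiwum

"babsomiw" ends in -w. The stems ending in -w (pezow → pezowum, hetvew → hetvewum) add -um.
The other patterns: stems ending in -g drop the final letter and add -ast; stems ending in -l double the final consonant and add -im; stems ending in -p or -z add the prefix de-.
So babsomiw → babsomiwum.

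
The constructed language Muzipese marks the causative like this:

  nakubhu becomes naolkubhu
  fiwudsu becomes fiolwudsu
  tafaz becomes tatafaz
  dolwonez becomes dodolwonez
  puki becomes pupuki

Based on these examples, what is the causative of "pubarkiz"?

nakubhu and dolwonez both have 3 vowels yet inflect differently (naolkubhu, dodolwonez), so the number of vowels is not what conditions the rule; the final letter is.
"pubarkiz" ends in -z. The stems ending in -z (tafaz → tatafaz, dolwonez → dodolwonez) repeat the first consonant+vowel as a prefix.
The other pattern: stems ending in -u insert -ol- after the first vowel.
So pubarkiz → pupubarkiz.

pupubarkiz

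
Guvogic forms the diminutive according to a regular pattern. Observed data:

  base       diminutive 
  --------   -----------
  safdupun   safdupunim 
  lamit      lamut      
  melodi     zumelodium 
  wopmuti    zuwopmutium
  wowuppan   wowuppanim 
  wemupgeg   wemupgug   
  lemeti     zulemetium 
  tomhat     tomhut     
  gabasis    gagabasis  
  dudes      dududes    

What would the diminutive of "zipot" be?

ziput

lemeti and gabasis both have last vowel 'i' yet inflect differently (zulemetium, gagabasis), so the last vowel is not what conditions the rule; the final letter is.
"zipot" ends in -t. The stems ending in -t (lamit → lamut, tomhat → tomhut) change the last vowel to 'u'.
The other patterns: stems ending in -i add zu- … -um around the stem; stems ending in -s repeat the first consonant+vowel as a prefix; stems ending in -n add -im.
So zipot → ziput.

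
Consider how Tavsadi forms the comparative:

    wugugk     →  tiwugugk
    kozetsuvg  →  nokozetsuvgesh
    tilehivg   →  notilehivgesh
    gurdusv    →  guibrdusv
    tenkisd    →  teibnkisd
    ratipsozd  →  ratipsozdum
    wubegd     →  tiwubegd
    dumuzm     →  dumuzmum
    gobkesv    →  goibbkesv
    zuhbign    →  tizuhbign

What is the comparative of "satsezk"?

"satsezk" has second-to-last letter 'z'. The stems whose second-to-last letter is 'z' (ratipsozd → ratipsozdum, dumuzm → dumuzmum) add -um.
The other patterns: stems whose second-to-last letter is 'g' add the prefix ti-; stems whose second-to-last letter is 's' insert -ib- after the first vowel; stems whose second-to-last letter is 'v' add no- … -esh around the stem.
So satsezk → satsezkum.

satsezkum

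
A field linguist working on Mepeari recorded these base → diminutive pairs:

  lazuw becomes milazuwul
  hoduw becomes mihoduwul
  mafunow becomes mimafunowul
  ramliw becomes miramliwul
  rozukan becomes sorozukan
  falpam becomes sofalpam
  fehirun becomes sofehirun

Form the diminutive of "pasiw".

lazuw and fehirun both have last vowel 'u' yet inflect differently (milazuwul, sofehirun), so the last vowel is not what conditions the rule; the final letter is.
"pasiw" ends in -w. The stems ending in -w (lazuw → milazuwul, hoduw → mihoduwul, mafunow → mimafunowul) add mi- … -ul around the stem.
So pasiw → mipasiwul.

mipasiwul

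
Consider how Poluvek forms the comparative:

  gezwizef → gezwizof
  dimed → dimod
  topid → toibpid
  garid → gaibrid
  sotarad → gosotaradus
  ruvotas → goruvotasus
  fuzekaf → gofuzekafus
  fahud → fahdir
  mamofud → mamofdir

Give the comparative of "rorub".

"rorub" has last vowel 'u'. The stems whose last vowel is 'u' (fahud → fahdir, mamofud → mamofdir) delete the last vowel and add -ir.
So rorub → rorbir.

rorbir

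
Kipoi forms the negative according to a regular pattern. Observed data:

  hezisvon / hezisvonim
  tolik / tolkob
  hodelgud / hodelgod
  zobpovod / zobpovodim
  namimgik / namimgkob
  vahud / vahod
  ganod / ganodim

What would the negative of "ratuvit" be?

ganod and hodelgud both end in -d yet inflect differently (ganodim, hodelgod), so the final letter is not what conditions the rule; the last vowel is.
"ratuvit" has last vowel 'i'. The stems whose last vowel is 'i' (namimgik → namimgkob, tolik → tolkob) delete the last vowel and add -ob.
So ratuvit → ratuvtob.

ratuvtob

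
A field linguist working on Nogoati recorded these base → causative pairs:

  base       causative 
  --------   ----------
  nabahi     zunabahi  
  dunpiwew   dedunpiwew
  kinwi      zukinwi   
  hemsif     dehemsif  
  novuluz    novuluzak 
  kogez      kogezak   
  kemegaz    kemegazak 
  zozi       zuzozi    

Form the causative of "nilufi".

"nilufi" ends in -i. The stems ending in -i (nabahi → zunabahi, kinwi → zukinwi, zozi → zuzozi) add the prefix zu-.
So nilufi → zunilufi.

zunilufi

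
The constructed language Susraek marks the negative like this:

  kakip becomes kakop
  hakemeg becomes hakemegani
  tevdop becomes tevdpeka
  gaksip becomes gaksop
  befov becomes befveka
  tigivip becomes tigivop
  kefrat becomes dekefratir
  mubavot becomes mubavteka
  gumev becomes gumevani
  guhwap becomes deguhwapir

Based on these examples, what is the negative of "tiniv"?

tinov

gumev and befov both end in -v yet inflect differently (gumevani, befveka), so the final letter is not what conditions the rule; the last vowel is.
"tiniv" has last vowel 'i'. The stems whose last vowel is 'i' (gaksip → gaksop, kakip → kakop, tigivip → tigivop) change the last vowel to 'o'.
The other patterns: stems whose last vowel is 'e' add -ani; stems whose last vowel is 'o' delete the last vowel and add -eka; stems whose last vowel is 'a' add de- … -ir around the stem.
So tiniv → tinov.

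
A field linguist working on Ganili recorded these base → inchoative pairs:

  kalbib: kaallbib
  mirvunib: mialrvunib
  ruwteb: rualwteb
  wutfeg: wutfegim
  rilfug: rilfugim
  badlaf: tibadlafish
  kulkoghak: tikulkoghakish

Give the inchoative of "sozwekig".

sozwekigim

ruwteb and wutfeg both have last vowel 'e' yet inflect differently (rualwteb, wutfegim), so the last vowel is not what conditions the rule; the final letter is.
"sozwekig" ends in -g. The stems ending in -g (wutfeg → wutfegim, rilfug → rilfugim) add -im.
The other patterns: stems ending in -b insert -al- after the first vowel; stems ending in -f or -k add ti- … -ish around the stem.
So sozwekig → sozwekigim.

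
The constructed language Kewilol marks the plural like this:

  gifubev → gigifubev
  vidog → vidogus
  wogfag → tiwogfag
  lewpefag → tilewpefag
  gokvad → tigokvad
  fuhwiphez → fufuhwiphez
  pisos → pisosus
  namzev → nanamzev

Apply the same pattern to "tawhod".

tawhodus

wogfag and vidog both end in -g yet inflect differently (tiwogfag, vidogus), so the final letter is not what conditions the rule; the last vowel is.
"tawhod" has last vowel 'o'. The stems whose last vowel is 'o' (vidog → vidogus, pisos → pisosus) add -us.
So tawhod → tawhodus.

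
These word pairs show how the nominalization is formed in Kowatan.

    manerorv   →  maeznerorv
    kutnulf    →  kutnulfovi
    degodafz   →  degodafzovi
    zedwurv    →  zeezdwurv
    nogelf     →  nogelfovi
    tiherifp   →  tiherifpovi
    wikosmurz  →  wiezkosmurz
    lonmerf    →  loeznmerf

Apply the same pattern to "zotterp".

wikosmurz and degodafz both end in -z yet inflect differently (wiezkosmurz, degodafzovi), so the final letter is not what conditions the rule; the second-to-last letter is.
"zotterp" has second-to-last letter 'r'. The stems whose second-to-last letter is 'r' (wikosmurz → wiezkosmurz, lonmerf → loeznmerf, zedwurv → zeezdwurv) insert -ez- after the first vowel.
So zotterp → zoeztterp.

zoeztterp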